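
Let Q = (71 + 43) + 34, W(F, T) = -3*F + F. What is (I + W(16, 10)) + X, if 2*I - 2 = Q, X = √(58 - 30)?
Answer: 43 + 2*√7 ≈ 48.292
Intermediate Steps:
W(F, T) = -2*F
Q = 148 (Q = 114 + 34 = 148)
X = 2*√7 (X = √28 = 2*√7 ≈ 5.2915)
I = 75 (I = 1 + (½)*148 = 1 + 74 = 75)
(I + W(16, 10)) + X = (75 - 2*16) + 2*√7 = (75 - 32) + 2*√7 = 43 + 2*√7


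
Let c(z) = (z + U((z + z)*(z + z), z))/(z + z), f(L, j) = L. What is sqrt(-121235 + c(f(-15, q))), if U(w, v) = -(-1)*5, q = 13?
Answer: 2*I*sqrt(272778)/3 ≈ 348.19*I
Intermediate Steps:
U(w, v) = 5 (U(w, v) = -1*(-5) = 5)
c(z) = (5 + z)/(2*z) (c(z) = (z + 5)/(z + z) = (5 + z)/((2*z)) = (5 + z)*(1/(2*z)) = (5 + z)/(2*z))
sqrt(-121235 + c(f(-15, q))) = sqrt(-121235 + (1/2)*(5 - 15)/(-15)) = sqrt(-121235 + (1/2)*(-1/15)*(-10)) = sqrt(-121235 + 1/3) = sqrt(-363704/3) = 2*I*sqrt(272778)/3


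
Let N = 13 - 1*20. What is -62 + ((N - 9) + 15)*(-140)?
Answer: 78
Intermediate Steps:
N = -7 (N = 13 - 20 = -7)
-62 + ((N - 9) + 15)*(-140) = -62 + ((-7 - 9) + 15)*(-140) = -62 + (-16 + 15)*(-140) = -62 - 1*(-140) = -62 + 140 = 78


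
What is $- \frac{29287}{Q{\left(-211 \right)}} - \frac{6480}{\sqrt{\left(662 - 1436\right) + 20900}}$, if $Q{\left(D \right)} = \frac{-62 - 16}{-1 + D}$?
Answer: $- \frac{3104422}{39} - \frac{3240 \sqrt{20126}}{10063} \approx -79646.0$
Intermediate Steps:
$Q{\left(D \right)} = - \frac{78}{-1 + D}$
$- \frac{29287}{Q{\left(-211 \right)}} - \frac{6480}{\sqrt{\left(662 - 1436\right) + 20900}} = - \frac{29287}{\left(-78\right) \frac{1}{-1 - 211}} - \frac{6480}{\sqrt{\left(662 - 1436\right) + 20900}} = - \frac{29287}{\left(-78\right) \frac{1}{-212}} - \frac{6480}{\sqrt{\left(662 - 1436\right) + 20900}} = - \frac{29287}{\left(-78\right) \left(- \frac{1}{212}\right)} - \frac{6480}{\sqrt{-774 + 20900}} = - \frac{29287}{\frac{39}{106}} - \frac{6480}{\sqrt{20126}} = \left(-29287\right) \frac{106}{39} - 6480 \frac{\sqrt{20126}}{20126} = - \frac{3104422}{39} - \frac{3240 \sqrt{20126}}{10063}$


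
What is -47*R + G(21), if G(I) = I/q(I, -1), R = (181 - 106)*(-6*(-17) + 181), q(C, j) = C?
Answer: -997574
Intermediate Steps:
R = 21225 (R = 75*(102 + 181) = 75*283 = 21225)
G(I) = 1 (G(I) = I/I = 1)
-47*R + G(21) = -47*21225 + 1 = -997575 + 1 = -997574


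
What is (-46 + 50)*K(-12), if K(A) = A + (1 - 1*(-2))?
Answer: -36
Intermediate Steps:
K(A) = 3 + A (K(A) = A + (1 + 2) = A + 3 = 3 + A)
(-46 + 50)*K(-12) = (-46 + 50)*(3 - 12) = 4*(-9) = -36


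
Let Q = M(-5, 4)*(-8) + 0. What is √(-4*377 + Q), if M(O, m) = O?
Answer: 2*I*√367 ≈ 38.315*I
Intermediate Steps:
Q = 40 (Q = -5*(-8) + 0 = 40 + 0 = 40)
√(-4*377 + Q) = √(-4*377 + 40) = √(-1508 + 40) = √(-1468) = 2*I*√367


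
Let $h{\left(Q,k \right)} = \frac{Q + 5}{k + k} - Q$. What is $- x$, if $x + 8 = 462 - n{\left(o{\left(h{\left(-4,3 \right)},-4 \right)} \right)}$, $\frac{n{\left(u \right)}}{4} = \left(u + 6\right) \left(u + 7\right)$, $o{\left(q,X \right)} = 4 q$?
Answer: $\frac{15226}{9} \approx 1691.8$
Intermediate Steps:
$h{\left(Q,k \right)} = - Q + \frac{5 + Q}{2 k}$ ($h{\left(Q,k \right)} = \frac{5 + Q}{2 k} - Q = - Q + \frac{5 + Q}{2 k}$)
$n{\left(u \right)} = 4 \left(6 + u\right) \left(7 + u\right)$ ($n{\left(u \right)} = 4 \left(u + 6\right) \left(u + 7\right) = 4 \left(6 + u\right) \left(7 + u\right)$)
$x = - \frac{15226}{9}$ ($x = -8 - \left(-294 + 4 \frac{4 \left(5 - 4 - \left(-8\right) 3\right)^{2}}{9} + 52 \cdot 4 \frac{5 - 4 - \left(-8\right) 3}{2 \cdot 3}\right) = -8 - \left(-294 + 4 \frac{4 \left(5 - 4 + 24\right)^{2}}{9} + 52 \cdot 4 \cdot \frac{1}{2} \cdot \frac{1}{3} \left(5 - 4 + 24\right)\right) = -8 - \left(-294 + \frac{10000}{9} + 52 \cdot 4 \cdot \frac{1}{2} \cdot \frac{1}{3} \cdot 25\right) = -8 - \left(-294 + \frac{10000}{9} + 52 \cdot 4 \cdot \frac{25}{6}\right) = -8 - \left(-294 + \frac{2600}{3} + \frac{10000}{9}\right) = -8 - \left(\frac{1718}{3} + \frac{10000}{9}\right) = -8 + \left(462 - \left(168 + \frac{10000}{9} + \frac{2600}{3}\right)\right) = -8 + \left(462 - \frac{19312}{9}\right) = -8 - \frac{15154}{9} = - \frac{15226}{9} \approx -1691.8$)
$- x = \left(-1\right) \left(- \frac{15226}{9}\right) = \frac{15226}{9}$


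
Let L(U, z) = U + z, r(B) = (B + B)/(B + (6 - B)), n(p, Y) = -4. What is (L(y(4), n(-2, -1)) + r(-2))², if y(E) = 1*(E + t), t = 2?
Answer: 16/9 ≈ 1.7778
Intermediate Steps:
r(B) = B/3 (r(B) = (2*B)/6 = (2*B)*(⅙) = B/3)
y(E) = 2 + E (y(E) = 1*(E + 2) = 1*(2 + E) = 2 + E)
(L(y(4), n(-2, -1)) + r(-2))² = (((2 + 4) - 4) + (⅓)*(-2))² = ((6 - 4) - ⅔)² = (2 - ⅔)² = (4/3)² = 16/9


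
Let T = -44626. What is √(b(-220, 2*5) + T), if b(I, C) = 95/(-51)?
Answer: I*√116077071/51 ≈ 211.25*I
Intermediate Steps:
b(I, C) = -95/51 (b(I, C) = 95*(-1/51) = -95/51)
√(b(-220, 2*5) + T) = √(-95/51 - 44626) = √(-2276021/51) = I*√116077071/51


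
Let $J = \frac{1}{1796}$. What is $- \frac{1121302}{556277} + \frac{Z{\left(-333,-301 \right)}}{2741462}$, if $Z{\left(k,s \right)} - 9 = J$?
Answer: $- \frac{90506676439859}{44900360877464} \approx -2.0157$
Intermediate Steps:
$J = \frac{1}{1796} \approx 0.00055679$
$Z{\left(k,s \right)} = \frac{16165}{1796}$ ($Z{\left(k,s \right)} = 9 + \frac{1}{1796} = \frac{16165}{1796}$)
$- \frac{1121302}{556277} + \frac{Z{\left(-333,-301 \right)}}{2741462} = - \frac{1121302}{556277} + \frac{16165}{1796 \cdot 2741462} = \left(-1121302\right) \frac{1}{556277} + \frac{16165}{1796} \cdot \frac{1}{2741462} = - \frac{1121302}{556277} + \frac{265}{80715832} = - \frac{90506676439859}{44900360877464}$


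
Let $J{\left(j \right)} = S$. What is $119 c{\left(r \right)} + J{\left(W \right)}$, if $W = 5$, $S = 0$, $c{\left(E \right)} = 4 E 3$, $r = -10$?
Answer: $-14280$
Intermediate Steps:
$c{\left(E \right)} = 12 E$
$J{\left(j \right)} = 0$
$119 c{\left(r \right)} + J{\left(W \right)} = 119 \cdot 12 \left(-10\right) + 0 = 119 \left(-120\right) + 0 = -14280 + 0 = -14280$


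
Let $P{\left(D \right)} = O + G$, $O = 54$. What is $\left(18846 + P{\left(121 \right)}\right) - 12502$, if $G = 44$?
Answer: $6442$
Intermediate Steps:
$P{\left(D \right)} = 98$ ($P{\left(D \right)} = 54 + 44 = 98$)
$\left(18846 + P{\left(121 \right)}\right) - 12502 = \left(18846 + 98\right) - 12502 = 18944 - 12502 = 6442$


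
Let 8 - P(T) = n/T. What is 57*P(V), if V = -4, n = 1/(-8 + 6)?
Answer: 3591/8 ≈ 448.88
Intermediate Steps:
n = -½ (n = 1/(-2) = -½ ≈ -0.50000)
P(T) = 8 + 1/(2*T) (P(T) = 8 - (-1)/(2*T) = 8 + 1/(2*T))
57*P(V) = 57*(8 + (½)/(-4)) = 57*(8 + (½)*(-¼)) = 57*(8 - ⅛) = 57*(63/8) = 3591/8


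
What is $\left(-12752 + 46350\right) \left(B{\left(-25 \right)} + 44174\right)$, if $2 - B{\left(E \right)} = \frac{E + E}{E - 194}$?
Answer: $\frac{325043649412}{219} \approx 1.4842 \cdot 10^{9}$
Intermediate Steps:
$B{\left(E \right)} = 2 - \frac{2 E}{-194 + E}$ ($B{\left(E \right)} = 2 - \frac{E + E}{E - 194} = 2 - \frac{2 E}{-194 + E}$)
$\left(-12752 + 46350\right) \left(B{\left(-25 \right)} + 44174\right) = \left(-12752 + 46350\right) \left(- \frac{388}{-194 - 25} + 44174\right) = 33598 \left(- \frac{388}{-219} + 44174\right) = 33598 \left(\left(-388\right) \left(- \frac{1}{219}\right) + 44174\right) = 33598 \left(\frac{388}{219} + 44174\right) = 33598 \cdot \frac{9674494}{219} = \frac{325043649412}{219}$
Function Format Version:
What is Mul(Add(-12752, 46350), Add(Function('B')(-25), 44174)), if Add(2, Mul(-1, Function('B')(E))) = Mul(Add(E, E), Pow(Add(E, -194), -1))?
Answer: Rational(325043649412, 219) ≈ 1.4842e+9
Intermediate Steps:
Function('B')(E) = Add(2, Mul(-2, E, Pow(Add(-194, E), -1))) (Function('B')(E) = Add(2, Mul(-1, Mul(Add(E, E), Pow(Add(E, -194), -1)))) = Add(2, Mul(-1, Mul(Mul(2, E), Pow(Add(-194, E), -1)))) = Add(2, Mul(-1, Mul(2, E, Pow(Add(-194, E), -1)))) = Add(2, Mul(-2, E, Pow(Add(-194, E), -1))))
Mul(Add(-12752, 46350), Add(Function('B')(-25), 44174)) = Mul(Add(-12752, 46350), Add(Mul(-388, Pow(Add(-194, -25), -1)), 44174)) = Mul(33598, Add(Mul(-388, Pow(-219, -1)), 44174)) = Mul(33598, Add(Mul(-388, Rational(-1, 219)), 44174)) = Mul(33598, Add(Rational(388, 219), 44174)) = Mul(33598, Rational(9674494, 219)) = Rational(325043649412, 219)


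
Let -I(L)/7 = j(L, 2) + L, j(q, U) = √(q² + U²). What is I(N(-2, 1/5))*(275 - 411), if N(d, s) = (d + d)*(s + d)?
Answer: 34272/5 + 1904*√349/5 ≈ 13968.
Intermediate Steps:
N(d, s) = 2*d*(d + s) (N(d, s) = (2*d)*(d + s) = 2*d*(d + s))
j(q, U) = √(U² + q²)
I(L) = -7*L - 7*√(4 + L²) (I(L) = -7*(√(2² + L²) + L) = -7*(√(4 + L²) + L) = -7*(L + √(4 + L²)) = -7*L - 7*√(4 + L²))
I(N(-2, 1/5))*(275 - 411) = (-14*(-2)*(-2 + 1/5) - 7*√(4 + (2*(-2)*(-2 + 1/5))²))*(275 - 411) = (-14*(-2)*(-2 + ⅕) - 7*√(4 + (2*(-2)*(-2 + ⅕))²))*(-136) = (-14*(-2)*(-9)/5 - 7*√(4 + (2*(-2)*(-9/5))²))*(-136) = (-7*36/5 - 7*√(4 + (36/5)²))*(-136) = (-252/5 - 7*√(4 + 1296/25))*(-136) = (-252/5 - 14*√349/5)*(-136) = 34272/5 + 1904*√349/5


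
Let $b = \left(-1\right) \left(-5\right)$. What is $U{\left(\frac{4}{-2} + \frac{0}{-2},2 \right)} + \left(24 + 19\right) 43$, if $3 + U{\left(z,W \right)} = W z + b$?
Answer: $1847$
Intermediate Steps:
$b = 5$
$U{\left(z,W \right)} = 2 + W z$ ($U{\left(z,W \right)} = -3 + \left(W z + 5\right) = -3 + \left(5 + W z\right) = 2 + W z$)
$U{\left(\frac{4}{-2} + \frac{0}{-2},2 \right)} + \left(24 + 19\right) 43 = \left(2 + 2 \left(\frac{4}{-2} + \frac{0}{-2}\right)\right) + \left(24 + 19\right) 43 = \left(2 + 2 \left(4 \left(- \frac{1}{2}\right) + 0 \left(- \frac{1}{2}\right)\right)\right) + 43 \cdot 43 = \left(2 + 2 \left(-2 + 0\right)\right) + 1849 = \left(2 + 2 \left(-2\right)\right) + 1849 = \left(2 - 4\right) + 1849 = -2 + 1849 = 1847$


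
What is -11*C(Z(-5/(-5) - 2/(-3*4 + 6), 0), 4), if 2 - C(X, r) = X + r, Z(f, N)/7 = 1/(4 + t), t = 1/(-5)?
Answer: 803/19 ≈ 42.263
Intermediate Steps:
t = -1/5 ≈ -0.20000
Z(f, N) = 35/19 (Z(f, N) = 7/(4 - 1/5) = 7/(19/5) = 7*(5/19) = 35/19)
C(X, r) = 2 - X - r (C(X, r) = 2 - (X + r) = 2 + (-X - r) = 2 - X - r)
-11*C(Z(-5/(-5) - 2/(-3*4 + 6), 0), 4) = -11*(2 - 1*35/19 - 1*4) = -11*(2 - 35/19 - 4) = -11*(-73/19) = 803/19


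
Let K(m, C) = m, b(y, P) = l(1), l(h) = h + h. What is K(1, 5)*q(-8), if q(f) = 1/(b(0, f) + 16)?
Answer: 1/18 ≈ 0.055556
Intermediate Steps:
l(h) = 2*h
b(y, P) = 2 (b(y, P) = 2*1 = 2)
q(f) = 1/18 (q(f) = 1/(2 + 16) = 1/18)
K(1, 5)*q(-8) = 1*(1/18) = 1/18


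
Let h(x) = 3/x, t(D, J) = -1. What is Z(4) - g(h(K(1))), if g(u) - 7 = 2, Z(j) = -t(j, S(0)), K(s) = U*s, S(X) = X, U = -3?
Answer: -8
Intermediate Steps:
K(s) = -3*s
Z(j) = 1 (Z(j) = -1*(-1) = 1)
g(u) = 9 (g(u) = 7 + 2 = 9)
Z(4) - g(h(K(1))) = 1 - 1*9 = 1 - 9 = -8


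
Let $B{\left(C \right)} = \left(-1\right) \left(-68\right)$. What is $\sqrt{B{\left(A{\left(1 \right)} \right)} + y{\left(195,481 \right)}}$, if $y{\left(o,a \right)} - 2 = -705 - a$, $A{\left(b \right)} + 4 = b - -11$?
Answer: $6 i \sqrt{31} \approx 33.407 i$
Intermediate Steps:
$A{\left(b \right)} = 7 + b$ ($A{\left(b \right)} = -4 + \left(b - -11\right) = -4 + \left(b + 11\right) = -4 + \left(11 + b\right) = 7 + b$)
$B{\left(C \right)} = 68$
$y{\left(o,a \right)} = -703 - a$ ($y{\left(o,a \right)} = 2 - \left(705 + a\right) = -703 - a$)
$\sqrt{B{\left(A{\left(1 \right)} \right)} + y{\left(195,481 \right)}} = \sqrt{68 - 1184} = \sqrt{-1116} = 6 i \sqrt{31}$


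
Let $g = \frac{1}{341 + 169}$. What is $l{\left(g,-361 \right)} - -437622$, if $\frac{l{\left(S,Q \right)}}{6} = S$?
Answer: $\frac{37197871}{85} \approx 4.3762 \cdot 10^{5}$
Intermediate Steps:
$g = \frac{1}{510} \approx 0.0019608$
$l{\left(S,Q \right)} = 6 S$
$l{\left(g,-361 \right)} - -437622 = 6 \cdot \frac{1}{510} - -437622 = \frac{1}{85} + 437622 = \frac{37197871}{85}$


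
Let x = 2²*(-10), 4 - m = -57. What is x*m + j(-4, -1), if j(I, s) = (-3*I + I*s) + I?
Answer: -2428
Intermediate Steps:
m = 61 (m = 4 - 1*(-57) = 4 + 57 = 61)
x = -40 (x = 4*(-10) = -40)
j(I, s) = -2*I + I*s
x*m + j(-4, -1) = -40*61 - 4*(-2 - 1) = -2440 - 4*(-3) = -2440 + 12 = -2428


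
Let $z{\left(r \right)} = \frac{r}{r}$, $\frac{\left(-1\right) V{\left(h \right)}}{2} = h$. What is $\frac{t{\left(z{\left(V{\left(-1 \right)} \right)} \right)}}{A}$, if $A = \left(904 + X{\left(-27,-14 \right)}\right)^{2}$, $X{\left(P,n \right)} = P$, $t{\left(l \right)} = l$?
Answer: $\frac{1}{769129} \approx 1.3002 \cdot 10^{-6}$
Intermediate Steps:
$V{\left(h \right)} = - 2 h$
$z{\left(r \right)} = 1$
$A = 769129$ ($A = \left(904 - 27\right)^{2} = 877^{2} = 769129$)
$\frac{t{\left(z{\left(V{\left(-1 \right)} \right)} \right)}}{A} = 1 \cdot \frac{1}{769129} = \frac{1}{769129}$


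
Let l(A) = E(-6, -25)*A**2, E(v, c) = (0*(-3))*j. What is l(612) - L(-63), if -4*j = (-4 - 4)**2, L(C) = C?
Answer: 63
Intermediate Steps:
j = -16 (j = -(-4 - 4)**2/4 = -1/4*(-8)**2 = -1/4*64 = -16)
E(v, c) = 0 (E(v, c) = (0*(-3))*(-16) = 0*(-16) = 0)
l(A) = 0 (l(A) = 0*A**2 = 0)
l(612) - L(-63) = 0 - 1*(-63) = 0 + 63 = 63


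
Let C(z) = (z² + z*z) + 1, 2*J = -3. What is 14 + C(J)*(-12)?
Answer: -52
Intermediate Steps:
J = -3/2 (J = (½)*(-3) = -3/2 ≈ -1.5000)
C(z) = 1 + 2*z² (C(z) = (z² + z²) + 1 = 2*z² + 1 = 1 + 2*z²)
14 + C(J)*(-12) = 14 + (1 + 2*(-3/2)²)*(-12) = 14 + (1 + 2*(9/4))*(-12) = 14 + (1 + 9/2)*(-12) = 14 + (11/2)*(-12) = 14 - 66 = -52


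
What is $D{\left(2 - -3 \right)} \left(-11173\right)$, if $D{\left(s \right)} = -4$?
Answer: $44692$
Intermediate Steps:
$D{\left(2 - -3 \right)} \left(-11173\right) = \left(-4\right) \left(-11173\right) = 44692$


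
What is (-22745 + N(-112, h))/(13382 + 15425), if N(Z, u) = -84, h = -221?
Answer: -22829/28807 ≈ -0.79248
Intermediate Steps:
(-22745 + N(-112, h))/(13382 + 15425) = (-22745 - 84)/(13382 + 15425) = -22829/28807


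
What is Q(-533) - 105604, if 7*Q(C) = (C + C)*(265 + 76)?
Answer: -1102734/7 ≈ -1.5753e+5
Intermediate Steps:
Q(C) = 682*C/7 (Q(C) = ((C + C)*(265 + 76))/7 = ((2*C)*341)/7 = (682*C)/7 = 682*C/7)
Q(-533) - 105604 = (682/7)*(-533) - 105604 = -363506/7 - 105604 = -1102734/7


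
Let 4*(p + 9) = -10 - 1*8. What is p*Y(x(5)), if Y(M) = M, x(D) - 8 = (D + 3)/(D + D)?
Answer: -594/5 ≈ -118.80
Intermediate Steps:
p = -27/2 (p = -9 + (-10 - 1*8)/4 = -9 + (-10 - 8)/4 = -9 + (¼)*(-18) = -9 - 9/2 = -27/2 ≈ -13.500)
x(D) = 8 + (3 + D)/(2*D) (x(D) = 8 + (D + 3)/(D + D) = 8 + (3 + D)/((2*D)) = 8 + (3 + D)*(1/(2*D)) = 8 + (3 + D)/(2*D))
p*Y(x(5)) = -27*(3 + 17*5)/(4*5) = -27*(3 + 85)/(4*5) = -27*88/(4*5) = -27/2*44/5 = -594/5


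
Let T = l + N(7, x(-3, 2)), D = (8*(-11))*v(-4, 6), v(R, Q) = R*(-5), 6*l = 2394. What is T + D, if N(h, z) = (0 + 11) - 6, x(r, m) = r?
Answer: -1356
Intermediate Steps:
l = 399 (l = (⅙)*2394 = 399)
v(R, Q) = -5*R
N(h, z) = 5 (N(h, z) = 11 - 6 = 5)
D = -1760 (D = (8*(-11))*(-5*(-4)) = -88*20 = -1760)
T = 404 (T = 399 + 5 = 404)
T + D = 404 - 1760 = -1356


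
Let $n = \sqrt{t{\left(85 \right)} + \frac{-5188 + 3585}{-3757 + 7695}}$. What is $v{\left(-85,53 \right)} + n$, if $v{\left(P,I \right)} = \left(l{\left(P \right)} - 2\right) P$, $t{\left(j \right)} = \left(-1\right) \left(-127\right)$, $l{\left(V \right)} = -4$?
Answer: $510 + \frac{\sqrt{1963183574}}{3938} \approx 521.25$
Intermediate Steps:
$t{\left(j \right)} = 127$
$v{\left(P,I \right)} = - 6 P$ ($v{\left(P,I \right)} = \left(-4 - 2\right) P = - 6 P$)
$n = \frac{\sqrt{1963183574}}{3938}$ ($n = \sqrt{127 + \frac{-5188 + 3585}{-3757 + 7695}} = \sqrt{127 - \frac{1603}{3938}} = \sqrt{\frac{498523}{3938}} = \frac{\sqrt{1963183574}}{3938} \approx 11.251$)
$v{\left(-85,53 \right)} + n = \left(-6\right) \left(-85\right) + \frac{\sqrt{1963183574}}{3938} = 510 + \frac{\sqrt{1963183574}}{3938}$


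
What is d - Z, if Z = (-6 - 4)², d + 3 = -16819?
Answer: -16922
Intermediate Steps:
d = -16822 (d = -3 - 16819 = -16822)
Z = 100 (Z = (-10)² = 100)
d - Z = -16822 - 1*100 = -16822 - 100 = -16922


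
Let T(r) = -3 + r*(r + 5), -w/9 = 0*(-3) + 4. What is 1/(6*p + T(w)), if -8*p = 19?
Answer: 4/4395 ≈ 0.00091012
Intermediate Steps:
p = -19/8 (p = -⅛*19 = -19/8 ≈ -2.3750)
w = -36 (w = -9*(0*(-3) + 4) = -9*(0 + 4) = -9*4 = -36)
T(r) = -3 + r*(5 + r)
1/(6*p + T(w)) = 1/(6*(-19/8) + (-3 + (-36)² + 5*(-36))) = 1/(-57/4 + (-3 + 1296 - 180)) = 1/(-57/4 + 1113) = 1/(4395/4) = 4/4395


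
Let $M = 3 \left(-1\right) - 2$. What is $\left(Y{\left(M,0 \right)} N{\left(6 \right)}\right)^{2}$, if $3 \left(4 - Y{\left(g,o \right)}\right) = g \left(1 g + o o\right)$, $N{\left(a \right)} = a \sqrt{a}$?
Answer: $4056$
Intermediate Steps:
$N{\left(a \right)} = a^{\frac{3}{2}}$
$M = -5$ ($M = -3 - 2 = -5$)
$Y{\left(g,o \right)} = 4 - \frac{g \left(g + o^{2}\right)}{3}$ ($Y{\left(g,o \right)} = 4 - \frac{g \left(1 g + o o\right)}{3} = 4 - \frac{g \left(g + o^{2}\right)}{3}$)
$\left(Y{\left(M,0 \right)} N{\left(6 \right)}\right)^{2} = \left(\left(4 - \frac{\left(-5\right)^{2}}{3} - - \frac{5 \cdot 0^{2}}{3}\right) 6^{\frac{3}{2}}\right)^{2} = \left(\left(4 - \frac{25}{3} - \left(- \frac{5}{3}\right) 0\right) 6 \sqrt{6}\right)^{2} = \left(\left(4 - \frac{25}{3} + 0\right) 6 \sqrt{6}\right)^{2} = \left(- \frac{13 \cdot 6 \sqrt{6}}{3}\right)^{2} = \left(- 26 \sqrt{6}\right)^{2} = 4056$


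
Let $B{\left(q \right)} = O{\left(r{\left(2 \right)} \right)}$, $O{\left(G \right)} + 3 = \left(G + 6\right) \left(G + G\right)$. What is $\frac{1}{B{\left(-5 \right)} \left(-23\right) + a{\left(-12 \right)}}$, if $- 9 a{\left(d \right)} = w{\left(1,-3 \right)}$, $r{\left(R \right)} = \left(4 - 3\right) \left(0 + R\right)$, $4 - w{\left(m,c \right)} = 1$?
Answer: $- \frac{3}{2002} \approx -0.0014985$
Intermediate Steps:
$w{\left(m,c \right)} = 3$ ($w{\left(m,c \right)} = 4 - 1 = 3$)
$r{\left(R \right)} = R$ ($r{\left(R \right)} = 1 R = R$)
$O{\left(G \right)} = -3 + 2 G \left(6 + G\right)$ ($O{\left(G \right)} = -3 + \left(G + 6\right) \left(G + G\right) = -3 + \left(6 + G\right) 2 G = -3 + 2 G \left(6 + G\right)$)
$B{\left(q \right)} = 29$ ($B{\left(q \right)} = -3 + 2 \cdot 2^{2} + 12 \cdot 2 = -3 + 2 \cdot 4 + 24 = -3 + 8 + 24 = 29$)
$a{\left(d \right)} = - \frac{1}{3}$ ($a{\left(d \right)} = \left(- \frac{1}{9}\right) 3 = - \frac{1}{3}$)
$\frac{1}{B{\left(-5 \right)} \left(-23\right) + a{\left(-12 \right)}} = \frac{1}{29 \left(-23\right) - \frac{1}{3}} = \frac{1}{-667 - \frac{1}{3}} = \frac{1}{- \frac{2002}{3}} = - \frac{3}{2002}$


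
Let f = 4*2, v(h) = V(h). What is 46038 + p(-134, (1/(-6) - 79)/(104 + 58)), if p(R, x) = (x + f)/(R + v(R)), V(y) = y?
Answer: 11992707547/260496 ≈ 46038.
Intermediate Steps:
v(h) = h
f = 8
p(R, x) = (8 + x)/(2*R) (p(R, x) = (x + 8)/(R + R) = (8 + x)/((2*R)) = (8 + x)*(1/(2*R)) = (8 + x)/(2*R))
46038 + p(-134, (1/(-6) - 79)/(104 + 58)) = 46038 + (½)*(8 + (1/(-6) - 79)/(104 + 58))/(-134) = 46038 + (½)*(-1/134)*(8 + (-⅙ - 79)/162) = 46038 + (½)*(-1/134)*(8 - 475/6*1/162) = 46038 + (½)*(-1/134)*(8 - 475/972) = 46038 + (½)*(-1/134)*(7301/972) = 46038 - 7301/260496 = 11992707547/260496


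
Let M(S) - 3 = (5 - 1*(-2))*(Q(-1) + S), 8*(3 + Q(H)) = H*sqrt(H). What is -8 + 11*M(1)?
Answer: -129 - 77*I/8 ≈ -129.0 - 9.625*I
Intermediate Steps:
Q(H) = -3 + H**(3/2)/8 (Q(H) = -3 + (H*sqrt(H))/8 = -3 + H**(3/2)/8)
M(S) = -18 + 7*S - 7*I/8 (M(S) = 3 + (5 - 1*(-2))*((-3 + (-1)**(3/2)/8) + S) = 3 + (5 + 2)*((-3 + (-I)/8) + S) = 3 + 7*((-3 - I/8) + S) = 3 + 7*(-3 + S - I/8) = 3 + (-21 + 7*S - 7*I/8) = -18 + 7*S - 7*I/8)
-8 + 11*M(1) = -8 + 11*(-18 + 7*1 - 7*I/8) = -8 + 11*(-18 + 7 - 7*I/8) = -8 + 11*(-11 - 7*I/8) = -8 + (-121 - 77*I/8) = -129 - 77*I/8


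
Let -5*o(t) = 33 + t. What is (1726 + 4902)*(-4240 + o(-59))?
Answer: -140341272/5 ≈ -2.8068e+7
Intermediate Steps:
o(t) = -33/5 - t/5 (o(t) = -(33 + t)/5 = -33/5 - t/5)
(1726 + 4902)*(-4240 + o(-59)) = (1726 + 4902)*(-4240 + (-33/5 - 1/5*(-59))) = 6628*(-4240 + (-33/5 + 59/5)) = 6628*(-4240 + 26/5) = 6628*(-21174/5) = -140341272/5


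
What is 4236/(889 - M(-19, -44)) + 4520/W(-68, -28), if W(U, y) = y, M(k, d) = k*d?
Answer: -30238/371 ≈ -81.504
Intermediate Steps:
M(k, d) = d*k
4236/(889 - M(-19, -44)) + 4520/W(-68, -28) = 4236/(889 - (-44)*(-19)) + 4520/(-28) = 4236/(889 - 1*836) + 4520*(-1/28) = 4236/(889 - 836) - 1130/7 = 4236/53 - 1130/7 = -30238/371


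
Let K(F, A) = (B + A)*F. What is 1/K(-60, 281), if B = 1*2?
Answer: -1/16980 ≈ -5.8893e-5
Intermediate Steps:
B = 2
K(F, A) = F*(2 + A) (K(F, A) = (2 + A)*F = F*(2 + A))
1/K(-60, 281) = 1/(-60*(2 + 281)) = 1/(-60*283) = 1/(-16980) = -1/16980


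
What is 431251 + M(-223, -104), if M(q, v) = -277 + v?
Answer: 430870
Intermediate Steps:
431251 + M(-223, -104) = 431251 + (-277 - 104) = 431251 - 381 = 430870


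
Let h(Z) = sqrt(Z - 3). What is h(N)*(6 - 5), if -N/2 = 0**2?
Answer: I*sqrt(3) ≈ 1.732*I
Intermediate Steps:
N = 0 (N = -2*0**2 = -2*0 = 0)
h(Z) = sqrt(-3 + Z)
h(N)*(6 - 5) = sqrt(-3 + 0)*(6 - 5) = sqrt(-3)*1 = (I*sqrt(3))*1 = I*sqrt(3)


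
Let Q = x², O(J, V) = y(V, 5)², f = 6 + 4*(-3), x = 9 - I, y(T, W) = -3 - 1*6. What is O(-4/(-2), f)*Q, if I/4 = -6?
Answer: 88209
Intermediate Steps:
I = -24 (I = 4*(-6) = -24)
y(T, W) = -9 (y(T, W) = -3 - 6 = -9)
x = 33 (x = 9 - 1*(-24) = 9 + 24 = 33)
f = -6 (f = 6 - 12 = -6)
O(J, V) = 81 (O(J, V) = (-9)² = 81)
Q = 1089 (Q = 33² = 1089)
O(-4/(-2), f)*Q = 81*1089 = 88209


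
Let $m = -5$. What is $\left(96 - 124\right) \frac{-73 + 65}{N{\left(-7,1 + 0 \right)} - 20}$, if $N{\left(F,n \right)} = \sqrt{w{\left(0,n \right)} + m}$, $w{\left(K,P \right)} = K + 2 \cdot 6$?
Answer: $- \frac{4480}{393} - \frac{224 \sqrt{7}}{393} \approx -12.908$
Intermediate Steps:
$w{\left(K,P \right)} = 12 + K$ ($w{\left(K,P \right)} = K + 12 = 12 + K$)
$N{\left(F,n \right)} = \sqrt{7}$ ($N{\left(F,n \right)} = \sqrt{\left(12 + 0\right) - 5} = \sqrt{12 - 5} = \sqrt{7}$)
$\left(96 - 124\right) \frac{-73 + 65}{N{\left(-7,1 + 0 \right)} - 20} = \left(96 - 124\right) \frac{-73 + 65}{\sqrt{7} - 20} = - 28 \left(- \frac{8}{-20 + \sqrt{7}}\right) = \frac{224}{-20 + \sqrt{7}}$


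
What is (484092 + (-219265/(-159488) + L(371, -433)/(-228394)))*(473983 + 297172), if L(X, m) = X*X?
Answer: 971303478586171249145/2601864448 ≈ 3.7331e+11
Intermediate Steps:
L(X, m) = X²
(484092 + (-219265/(-159488) + L(371, -433)/(-228394)))*(473983 + 297172) = (484092 + (-219265/(-159488) + 371²/(-228394)))*(473983 + 297172) = (484092 + (-219265*(-1/159488) + 137641*(-1/228394)))*771155 = (484092 + (219265/159488 - 137641/228394))*771155 = (484092 + 14063361301/18213051136)*771155 = (8816806413889813/18213051136)*771155 = 971303478586171249145/2601864448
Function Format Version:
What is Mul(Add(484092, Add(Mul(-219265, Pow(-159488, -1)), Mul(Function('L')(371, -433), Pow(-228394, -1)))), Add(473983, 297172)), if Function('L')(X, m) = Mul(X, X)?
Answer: Rational(971303478586171249145, 2601864448) ≈ 3.7331e+11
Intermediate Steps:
Function('L')(X, m) = Pow(X, 2)
Mul(Add(484092, Add(Mul(-219265, Pow(-159488, -1)), Mul(Function('L')(371, -433), Pow(-228394, -1)))), Add(473983, 297172)) = Mul(Add(484092, Add(Mul(-219265, Pow(-159488, -1)), Mul(Pow(371, 2), Pow(-228394, -1)))), Add(473983, 297172)) = Mul(Add(484092, Add(Mul(-219265, Rational(-1, 159488)), Mul(137641, Rational(-1, 228394)))), 771155) = Mul(Add(484092, Add(Rational(219265, 159488), Rational(-137641, 228394))), 771155) = Mul(Add(484092, Rational(14063361301, 18213051136)), 771155) = Mul(Rational(8816806413889813, 18213051136), 771155) = Rational(971303478586171249145, 2601864448)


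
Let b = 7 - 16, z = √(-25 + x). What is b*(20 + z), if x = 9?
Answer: -180 - 36*I ≈ -180.0 - 36.0*I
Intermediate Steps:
z = 4*I (z = √(-25 + 9) = √(-16) = 4*I ≈ 4.0*I)
b = -9
b*(20 + z) = -9*(20 + 4*I) = -180 - 36*I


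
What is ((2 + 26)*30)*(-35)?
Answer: -29400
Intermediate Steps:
((2 + 26)*30)*(-35) = (28*30)*(-35) = 840*(-35) = -29400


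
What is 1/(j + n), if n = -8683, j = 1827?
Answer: -1/6856 ≈ -0.00014586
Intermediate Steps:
1/(j + n) = 1/(1827 - 8683) = 1/(-6856) = -1/6856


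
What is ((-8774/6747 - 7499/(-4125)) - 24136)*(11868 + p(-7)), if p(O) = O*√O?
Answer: -885779604924044/3092375 + 1567355215993*I*√7/9277125 ≈ -2.8644e+8 + 4.47e+5*I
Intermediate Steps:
p(O) = O^(3/2)
((-8774/6747 - 7499/(-4125)) - 24136)*(11868 + p(-7)) = ((-8774/6747 - 7499/(-4125)) - 24136)*(11868 + (-7)^(3/2)) = ((-8774*1/6747 - 7499*(-1/4125)) - 24136)*(11868 - 7*I*√7) = ((-8774/6747 + 7499/4125) - 24136)*(11868 - 7*I*√7) = (4801001/9277125 - 24136)*(11868 - 7*I*√7) = -223907887999*(11868 - 7*I*√7)/9277125 = -885779604924044/3092375 + 1567355215993*I*√7/9277125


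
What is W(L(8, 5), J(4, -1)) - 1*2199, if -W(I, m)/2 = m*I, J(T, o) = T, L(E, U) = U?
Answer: -2239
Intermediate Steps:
W(I, m) = -2*I*m (W(I, m) = -2*m*I = -2*I*m)
W(L(8, 5), J(4, -1)) - 1*2199 = -2*5*4 - 1*2199 = -40 - 2199 = -2239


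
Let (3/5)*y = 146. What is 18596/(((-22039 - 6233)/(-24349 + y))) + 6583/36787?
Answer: 12367992737803/780031548 ≈ 15856.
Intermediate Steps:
y = 730/3 (y = (5/3)*146 = 730/3 ≈ 243.33)
18596/(((-22039 - 6233)/(-24349 + y))) + 6583/36787 = 18596/(((-22039 - 6233)/(-24349 + 730/3))) + 6583/36787 = 18596/((-28272/(-72317/3))) + 6583*(1/36787) = 18596/((-28272*(-3/72317))) + 6583/36787 = 18596/(84816/72317) + 6583/36787 = 18596*(72317/84816) + 6583/36787 = 336201733/21204 + 6583/36787 = 12367992737803/780031548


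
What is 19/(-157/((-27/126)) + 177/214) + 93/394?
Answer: 48599991/185535782 ≈ 0.26194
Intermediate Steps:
19/(-157/((-27/126)) + 177/214) + 93/394 = 19/(-157/((-27*1/126)) + 177*(1/214)) + 93*(1/394) = 19/(-157/(-3/14) + 177/214) + 93/394 = 19/(-157*(-14/3) + 177/214) + 93/394 = 19/(2198/3 + 177/214) + 93/394 = 19/(470903/642) + 93/394 = 19*(642/470903) + 93/394 = 12198/470903 + 93/394 = 48599991/185535782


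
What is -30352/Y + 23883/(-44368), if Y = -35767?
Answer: 10477325/33764048 ≈ 0.31031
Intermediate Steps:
-30352/Y + 23883/(-44368) = -30352/(-35767) + 23883/(-44368) = -30352*(-1/35767) + 23883*(-1/44368) = 30352/35767 - 23883/44368 = 10477325/33764048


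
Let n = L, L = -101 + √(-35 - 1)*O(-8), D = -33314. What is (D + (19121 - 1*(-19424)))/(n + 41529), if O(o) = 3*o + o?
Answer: 54177467/429079012 + 62772*I/107269753 ≈ 0.12626 + 0.00058518*I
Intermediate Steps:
O(o) = 4*o
L = -101 - 192*I (L = -101 + √(-35 - 1)*(4*(-8)) = -101 + √(-36)*(-32) = -101 + (6*I)*(-32) = -101 - 192*I ≈ -101.0 - 192.0*I)
n = -101 - 192*I ≈ -101.0 - 192.0*I
(D + (19121 - 1*(-19424)))/(n + 41529) = (-33314 + (19121 - 1*(-19424)))/((-101 - 192*I) + 41529) = (-33314 + (19121 + 19424))/(41428 - 192*I) = (-33314 + 38545)*((41428 + 192*I)/1716316048) = 5231*((41428 + 192*I)/1716316048) = 5231*(41428 + 192*I)/1716316048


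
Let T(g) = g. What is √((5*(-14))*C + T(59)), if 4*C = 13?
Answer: I*√674/2 ≈ 12.981*I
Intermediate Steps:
C = 13/4 (C = (¼)*13 = 13/4 ≈ 3.2500)
√((5*(-14))*C + T(59)) = √((5*(-14))*(13/4) + 59) = √(-70*13/4 + 59) = √(-455/2 + 59) = √(-337/2) = I*√674/2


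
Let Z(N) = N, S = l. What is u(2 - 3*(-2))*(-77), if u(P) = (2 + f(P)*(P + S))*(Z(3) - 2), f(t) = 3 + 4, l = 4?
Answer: -6622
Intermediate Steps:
S = 4
f(t) = 7
u(P) = 30 + 7*P (u(P) = (2 + 7*(P + 4))*(3 - 2) = (2 + 7*(4 + P))*1 = (2 + (28 + 7*P))*1 = (30 + 7*P)*1 = 30 + 7*P)
u(2 - 3*(-2))*(-77) = (30 + 7*(2 - 3*(-2)))*(-77) = (30 + 7*(2 + 6))*(-77) = (30 + 7*8)*(-77) = (30 + 56)*(-77) = 86*(-77) = -6622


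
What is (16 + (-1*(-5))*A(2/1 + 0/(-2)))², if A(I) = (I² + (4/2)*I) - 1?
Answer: 2601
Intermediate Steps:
A(I) = -1 + I² + 2*I (A(I) = (I² + (4*(½))*I) - 1 = (I² + 2*I) - 1 = -1 + I² + 2*I)
(16 + (-1*(-5))*A(2/1 + 0/(-2)))² = (16 + (-1*(-5))*(-1 + (2/1 + 0/(-2))² + 2*(2/1 + 0/(-2))))² = (16 + 5*(-1 + (2*1 + 0*(-½))² + 2*(2*1 + 0*(-½))))² = (16 + 5*(-1 + (2 + 0)² + 2*(2 + 0)))² = (16 + 5*(-1 + 2² + 2*2))² = (16 + 5*(-1 + 4 + 4))² = (16 + 5*7)² = (16 + 35)² = 51² = 2601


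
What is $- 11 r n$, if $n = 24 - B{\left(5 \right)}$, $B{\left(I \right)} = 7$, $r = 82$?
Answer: $-15334$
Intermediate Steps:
$n = 17$ ($n = 24 - 7 = 17$)
$- 11 r n = \left(-11\right) 82 \cdot 17 = \left(-902\right) 17 = -15334$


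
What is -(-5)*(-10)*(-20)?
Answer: 1000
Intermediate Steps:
-(-5)*(-10)*(-20) = -5*10*(-20) = -50*(-20) = 1000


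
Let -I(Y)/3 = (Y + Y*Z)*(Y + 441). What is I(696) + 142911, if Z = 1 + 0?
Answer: -4605201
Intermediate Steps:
Z = 1
I(Y) = -6*Y*(441 + Y) (I(Y) = -3*(Y + Y*1)*(Y + 441) = -3*(Y + Y)*(441 + Y) = -3*2*Y*(441 + Y) = -6*Y*(441 + Y))
I(696) + 142911 = -6*696*(441 + 696) + 142911 = -6*696*1137 + 142911 = -4748112 + 142911 = -4605201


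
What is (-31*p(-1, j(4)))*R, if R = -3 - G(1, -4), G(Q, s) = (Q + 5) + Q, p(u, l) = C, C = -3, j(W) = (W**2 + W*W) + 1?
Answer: -930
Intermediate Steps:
j(W) = 1 + 2*W**2 (j(W) = (W**2 + W**2) + 1 = 2*W**2 + 1 = 1 + 2*W**2)
p(u, l) = -3
G(Q, s) = 5 + 2*Q (G(Q, s) = (5 + Q) + Q = 5 + 2*Q)
R = -10 (R = -3 - (5 + 2*1) = -3 - (5 + 2) = -3 - 1*7 = -3 - 7 = -10)
(-31*p(-1, j(4)))*R = -31*(-3)*(-10) = 93*(-10) = -930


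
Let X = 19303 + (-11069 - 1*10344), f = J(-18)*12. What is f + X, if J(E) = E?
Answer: -2326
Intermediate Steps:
f = -216 (f = -18*12 = -216)
X = -2110 (X = 19303 + (-11069 - 10344) = 19303 - 21413 = -2110)
f + X = -216 - 2110 = -2326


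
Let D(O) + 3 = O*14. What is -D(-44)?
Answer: 619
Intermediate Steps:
D(O) = -3 + 14*O (D(O) = -3 + O*14 = -3 + 14*O)
-D(-44) = -(-3 + 14*(-44)) = -(-3 - 616) = -1*(-619) = 619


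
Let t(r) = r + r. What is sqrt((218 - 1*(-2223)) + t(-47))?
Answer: sqrt(2347) ≈ 48.446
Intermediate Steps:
t(r) = 2*r
sqrt((218 - 1*(-2223)) + t(-47)) = sqrt((218 - 1*(-2223)) + 2*(-47)) = sqrt((218 + 2223) - 94) = sqrt(2441 - 94) = sqrt(2347)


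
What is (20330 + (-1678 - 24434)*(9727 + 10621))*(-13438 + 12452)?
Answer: 523868352956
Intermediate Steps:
(20330 + (-1678 - 24434)*(9727 + 10621))*(-13438 + 12452) = (20330 - 26112*20348)*(-986) = (20330 - 531326976)*(-986) = -531306646*(-986) = 523868352956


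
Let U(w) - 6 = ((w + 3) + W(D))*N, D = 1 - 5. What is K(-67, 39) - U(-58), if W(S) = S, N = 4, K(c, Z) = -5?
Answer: 225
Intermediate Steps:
D = -4
U(w) = 2 + 4*w (U(w) = 6 + ((w + 3) - 4)*4 = 6 + ((3 + w) - 4)*4 = 6 + (-1 + w)*4 = 6 + (-4 + 4*w) = 2 + 4*w)
K(-67, 39) - U(-58) = -5 - (2 + 4*(-58)) = -5 - (2 - 232) = -5 - 1*(-230) = -5 + 230 = 225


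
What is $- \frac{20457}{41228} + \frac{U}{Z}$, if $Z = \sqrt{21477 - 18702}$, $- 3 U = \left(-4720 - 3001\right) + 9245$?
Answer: $- \frac{20457}{41228} - \frac{508 \sqrt{111}}{555} \approx -10.14$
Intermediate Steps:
$U = -508$ ($U = - \frac{\left(-4720 - 3001\right) + 9245}{3} = - \frac{-7721 + 9245}{3} = \left(- \frac{1}{3}\right) 1524 = -508$)
$Z = 5 \sqrt{111}$ ($Z = \sqrt{2775} = 5 \sqrt{111} \approx 52.678$)
$- \frac{20457}{41228} + \frac{U}{Z} = - \frac{20457}{41228} - \frac{508}{5 \sqrt{111}} = \left(-20457\right) \frac{1}{41228} - 508 \frac{\sqrt{111}}{555} = - \frac{20457}{41228} - \frac{508 \sqrt{111}}{555}$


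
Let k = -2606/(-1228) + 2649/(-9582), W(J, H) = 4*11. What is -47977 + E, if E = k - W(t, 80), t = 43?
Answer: -23542782954/490279 ≈ -48019.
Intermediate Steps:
W(J, H) = 44
k = 904905/490279 (k = -2606*(-1/1228) + 2649*(-1/9582) = 1303/614 - 883/3194 = 904905/490279 ≈ 1.8457)
E = -20667371/490279 (E = 904905/490279 - 1*44 = 904905/490279 - 44 = -20667371/490279 ≈ -42.154)
-47977 + E = -47977 - 20667371/490279 = -23542782954/490279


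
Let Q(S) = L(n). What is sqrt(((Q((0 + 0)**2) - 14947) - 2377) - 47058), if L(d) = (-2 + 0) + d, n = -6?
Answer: I*sqrt(64390) ≈ 253.75*I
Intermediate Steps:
L(d) = -2 + d
Q(S) = -8 (Q(S) = -2 - 6 = -8)
sqrt(((Q((0 + 0)**2) - 14947) - 2377) - 47058) = sqrt(((-8 - 14947) - 2377) - 47058) = sqrt((-14955 - 2377) - 47058) = sqrt(-17332 - 47058) = sqrt(-64390) = I*sqrt(64390)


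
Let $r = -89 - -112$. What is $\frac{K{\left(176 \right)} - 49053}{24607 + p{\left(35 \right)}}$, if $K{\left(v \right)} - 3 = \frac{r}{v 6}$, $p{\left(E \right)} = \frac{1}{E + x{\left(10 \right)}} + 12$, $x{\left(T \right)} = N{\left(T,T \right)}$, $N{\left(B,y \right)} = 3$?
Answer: $- \frac{984138763}{493956144} \approx -1.9924$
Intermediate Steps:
$x{\left(T \right)} = 3$
$r = 23$ ($r = -89 + 112 = 23$)
$p{\left(E \right)} = 12 + \frac{1}{3 + E}$ ($p{\left(E \right)} = \frac{1}{E + 3} + 12 = \frac{1}{3 + E} + 12 = 12 + \frac{1}{3 + E}$)
$K{\left(v \right)} = 3 + \frac{23}{6 v}$ ($K{\left(v \right)} = 3 + \frac{23}{v 6} = 3 + \frac{23}{6 v}$)
$\frac{K{\left(176 \right)} - 49053}{24607 + p{\left(35 \right)}} = \frac{\left(3 + \frac{23}{6 \cdot 176}\right) - 49053}{24607 + \frac{37 + 12 \cdot 35}{3 + 35}} = \frac{\left(3 + \frac{23}{6} \cdot \frac{1}{176}\right) - 49053}{24607 + \frac{37 + 420}{38}} = \frac{\left(3 + \frac{23}{1056}\right) - 49053}{24607 + \frac{1}{38} \cdot 457} = \frac{\frac{3191}{1056} - 49053}{24607 + \frac{457}{38}} = - \frac{51796777}{1056 \cdot \frac{935523}{38}} = \left(- \frac{51796777}{1056}\right) \frac{38}{935523} = - \frac{984138763}{493956144}$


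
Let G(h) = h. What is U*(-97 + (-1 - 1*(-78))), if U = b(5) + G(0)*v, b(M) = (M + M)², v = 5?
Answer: -2000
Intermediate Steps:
b(M) = 4*M² (b(M) = (2*M)² = 4*M²)
U = 100 (U = 4*5² + 0*5 = 4*25 + 0 = 100 + 0 = 100)
U*(-97 + (-1 - 1*(-78))) = 100*(-97 + (-1 - 1*(-78))) = 100*(-97 + (-1 + 78)) = 100*(-97 + 77) = 100*(-20) = -2000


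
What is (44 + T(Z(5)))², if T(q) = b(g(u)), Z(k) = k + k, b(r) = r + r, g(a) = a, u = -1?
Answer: 1764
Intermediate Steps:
b(r) = 2*r
Z(k) = 2*k
T(q) = -2 (T(q) = 2*(-1) = -2)
(44 + T(Z(5)))² = (44 - 2)² = 42² = 1764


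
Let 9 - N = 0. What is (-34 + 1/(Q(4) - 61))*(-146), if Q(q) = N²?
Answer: 49567/10 ≈ 4956.7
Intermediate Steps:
N = 9 (N = 9 - 1*0 = 9 + 0 = 9)
Q(q) = 81 (Q(q) = 9² = 81)
(-34 + 1/(Q(4) - 61))*(-146) = (-34 + 1/(81 - 61))*(-146) = (-34 + 1/20)*(-146) = -679/20*(-146) = 49567/10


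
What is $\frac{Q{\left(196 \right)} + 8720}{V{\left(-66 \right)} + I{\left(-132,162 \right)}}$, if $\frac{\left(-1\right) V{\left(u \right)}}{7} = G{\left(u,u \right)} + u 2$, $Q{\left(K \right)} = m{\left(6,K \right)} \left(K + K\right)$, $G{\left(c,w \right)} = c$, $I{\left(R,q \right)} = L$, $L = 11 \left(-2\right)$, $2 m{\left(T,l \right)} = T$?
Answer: $\frac{2474}{341} \approx 7.2551$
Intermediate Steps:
$m{\left(T,l \right)} = \frac{T}{2}$
$L = -22$
$I{\left(R,q \right)} = -22$
$Q{\left(K \right)} = 6 K$ ($Q{\left(K \right)} = \frac{1}{2} \cdot 6 \left(K + K\right) = 3 \cdot 2 K = 6 K$)
$V{\left(u \right)} = - 21 u$ ($V{\left(u \right)} = - 7 \left(u + u 2\right) = - 7 \left(u + 2 u\right) = - 7 \cdot 3 u = - 21 u$)
$\frac{Q{\left(196 \right)} + 8720}{V{\left(-66 \right)} + I{\left(-132,162 \right)}} = \frac{6 \cdot 196 + 8720}{\left(-21\right) \left(-66\right) - 22} = \frac{1176 + 8720}{1386 - 22} = \frac{9896}{1364} = 9896 \cdot \frac{1}{1364} = \frac{2474}{341}$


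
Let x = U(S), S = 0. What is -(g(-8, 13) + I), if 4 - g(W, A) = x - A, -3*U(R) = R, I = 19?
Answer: -36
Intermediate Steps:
U(R) = -R/3
x = 0 (x = -⅓*0 = 0)
g(W, A) = 4 + A (g(W, A) = 4 - (0 - A) = 4 - (-1)*A = 4 + A)
-(g(-8, 13) + I) = -((4 + 13) + 19) = -(17 + 19) = -1*36 = -36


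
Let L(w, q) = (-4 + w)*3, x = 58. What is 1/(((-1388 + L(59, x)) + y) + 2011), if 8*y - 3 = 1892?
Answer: 8/8199 ≈ 0.00097573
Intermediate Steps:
L(w, q) = -12 + 3*w
y = 1895/8 (y = 3/8 + (⅛)*1892 = 3/8 + 473/2 = 1895/8 ≈ 236.88)
1/(((-1388 + L(59, x)) + y) + 2011) = 1/(((-1388 + (-12 + 3*59)) + 1895/8) + 2011) = 1/(((-1388 + (-12 + 177)) + 1895/8) + 2011) = 1/(((-1388 + 165) + 1895/8) + 2011) = 1/((-1223 + 1895/8) + 2011) = 1/(-7889/8 + 2011) = 1/(8199/8) = 8/8199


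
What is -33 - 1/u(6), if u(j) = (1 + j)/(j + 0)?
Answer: -237/7 ≈ -33.857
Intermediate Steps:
u(j) = (1 + j)/j
-33 - 1/u(6) = -33 - 1/((1 + 6)/6) = -33 - 1/((⅙)*7) = -33 - 1/7/6 = -33 - 1*6/7 = -33 - 6/7 = -237/7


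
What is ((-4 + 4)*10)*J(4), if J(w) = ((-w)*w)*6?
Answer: 0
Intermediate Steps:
J(w) = -6*w² (J(w) = -w²*6 = -6*w²)
((-4 + 4)*10)*J(4) = ((-4 + 4)*10)*(-6*4²) = (0*10)*(-6*16) = 0*(-96) = 0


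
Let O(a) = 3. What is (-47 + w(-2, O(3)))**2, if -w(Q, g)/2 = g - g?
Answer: 2209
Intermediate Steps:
w(Q, g) = 0 (w(Q, g) = -2*(g - g) = -2*0 = 0)
(-47 + w(-2, O(3)))**2 = (-47 + 0)**2 = (-47)**2 = 2209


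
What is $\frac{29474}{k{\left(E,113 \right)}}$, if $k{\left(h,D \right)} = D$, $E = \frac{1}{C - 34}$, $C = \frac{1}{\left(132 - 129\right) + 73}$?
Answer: $\frac{29474}{113} \approx 260.83$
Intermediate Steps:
$C = \frac{1}{76}$ ($C = \frac{1}{\left(132 - 129\right) + 73} = \frac{1}{3 + 73} = \frac{1}{76} \approx 0.013158$)
$E = - \frac{76}{2583}$ ($E = \frac{1}{\frac{1}{76} - 34} = \frac{1}{- \frac{2583}{76}} = - \frac{76}{2583} \approx -0.029423$)
$\frac{29474}{k{\left(E,113 \right)}} = \frac{29474}{113}$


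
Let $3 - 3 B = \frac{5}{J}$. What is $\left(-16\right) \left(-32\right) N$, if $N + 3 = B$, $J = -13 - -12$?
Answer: $- \frac{512}{3} \approx -170.67$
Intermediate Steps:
$J = -1$ ($J = -13 + 12 = -1$)
$B = \frac{8}{3}$ ($B = 1 - \frac{5 \frac{1}{-1}}{3} = 1 - \frac{5 \left(-1\right)}{3} = 1 - - \frac{5}{3} = 1 + \frac{5}{3} = \frac{8}{3} \approx 2.6667$)
$N = - \frac{1}{3}$ ($N = -3 + \frac{8}{3} = - \frac{1}{3} \approx -0.33333$)
$\left(-16\right) \left(-32\right) N = \left(-16\right) \left(-32\right) \left(- \frac{1}{3}\right) = 512 \left(- \frac{1}{3}\right) = - \frac{512}{3}$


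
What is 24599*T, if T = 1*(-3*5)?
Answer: -368985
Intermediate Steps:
T = -15 (T = 1*(-15) = -15)
24599*T = 24599*(-15) = -368985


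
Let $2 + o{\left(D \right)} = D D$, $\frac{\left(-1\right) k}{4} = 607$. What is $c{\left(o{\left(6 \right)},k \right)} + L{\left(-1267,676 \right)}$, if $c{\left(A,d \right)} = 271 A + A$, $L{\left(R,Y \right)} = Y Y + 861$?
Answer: $467085$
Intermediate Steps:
$k = -2428$ ($k = \left(-4\right) 607 = -2428$)
$o{\left(D \right)} = -2 + D^{2}$ ($o{\left(D \right)} = -2 + D D = -2 + D^{2}$)
$L{\left(R,Y \right)} = 861 + Y^{2}$ ($L{\left(R,Y \right)} = Y^{2} + 861 = 861 + Y^{2}$)
$c{\left(A,d \right)} = 272 A$
$c{\left(o{\left(6 \right)},k \right)} + L{\left(-1267,676 \right)} = 272 \left(-2 + 6^{2}\right) + \left(861 + 676^{2}\right) = 272 \left(-2 + 36\right) + \left(861 + 456976\right) = 272 \cdot 34 + 457837 = 9248 + 457837 = 467085$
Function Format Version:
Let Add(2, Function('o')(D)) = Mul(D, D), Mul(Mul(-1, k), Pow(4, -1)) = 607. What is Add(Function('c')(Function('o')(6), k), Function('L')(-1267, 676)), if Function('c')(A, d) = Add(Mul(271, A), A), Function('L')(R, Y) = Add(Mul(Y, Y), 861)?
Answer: 467085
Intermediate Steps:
k = -2428 (k = Mul(-4, 607) = -2428)
Function('o')(D) = Add(-2, Pow(D, 2)) (Function('o')(D) = Add(-2, Mul(D, D)) = Add(-2, Pow(D, 2)))
Function('L')(R, Y) = Add(861, Pow(Y, 2)) (Function('L')(R, Y) = Add(Pow(Y, 2), 861) = Add(861, Pow(Y, 2)))
Function('c')(A, d) = Mul(272, A)
Add(Function('c')(Function('o')(6), k), Function('L')(-1267, 676)) = Add(Mul(272, Add(-2, Pow(6, 2))), Add(861, Pow(676, 2))) = Add(Mul(272, Add(-2, 36)), Add(861, 456976)) = Add(Mul(272, 34), 457837) = Add(9248, 457837) = 467085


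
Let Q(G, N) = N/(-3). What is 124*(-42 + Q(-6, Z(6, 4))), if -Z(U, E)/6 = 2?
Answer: -4712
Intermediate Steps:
Z(U, E) = -12 (Z(U, E) = -6*2 = -12)
Q(G, N) = -N/3 (Q(G, N) = N*(-⅓) = -N/3)
124*(-42 + Q(-6, Z(6, 4))) = 124*(-42 - ⅓*(-12)) = 124*(-42 + 4) = 124*(-38) = -4712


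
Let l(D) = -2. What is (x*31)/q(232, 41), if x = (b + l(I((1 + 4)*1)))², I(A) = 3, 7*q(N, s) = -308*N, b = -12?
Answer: -1519/2552 ≈ -0.59522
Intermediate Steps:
q(N, s) = -44*N (q(N, s) = (-308*N)/7 = -44*N)
x = 196 (x = (-12 - 2)² = (-14)² = 196)
(x*31)/q(232, 41) = (196*31)/((-44*232)) = 6076/(-10208) = 6076*(-1/10208) = -1519/2552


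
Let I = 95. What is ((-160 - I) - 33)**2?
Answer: 82944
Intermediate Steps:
((-160 - I) - 33)**2 = ((-160 - 1*95) - 33)**2 = ((-160 - 95) - 33)**2 = (-255 - 33)**2 = (-288)**2 = 82944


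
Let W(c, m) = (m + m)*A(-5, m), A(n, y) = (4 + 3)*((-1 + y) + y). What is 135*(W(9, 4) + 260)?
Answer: 88020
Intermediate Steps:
A(n, y) = -7 + 14*y (A(n, y) = 7*(-1 + 2*y) = -7 + 14*y)
W(c, m) = 2*m*(-7 + 14*m) (W(c, m) = (m + m)*(-7 + 14*m) = (2*m)*(-7 + 14*m) = 2*m*(-7 + 14*m))
135*(W(9, 4) + 260) = 135*(14*4*(-1 + 2*4) + 260) = 135*(14*4*(-1 + 8) + 260) = 135*(14*4*7 + 260) = 135*(392 + 260) = 135*652 = 88020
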